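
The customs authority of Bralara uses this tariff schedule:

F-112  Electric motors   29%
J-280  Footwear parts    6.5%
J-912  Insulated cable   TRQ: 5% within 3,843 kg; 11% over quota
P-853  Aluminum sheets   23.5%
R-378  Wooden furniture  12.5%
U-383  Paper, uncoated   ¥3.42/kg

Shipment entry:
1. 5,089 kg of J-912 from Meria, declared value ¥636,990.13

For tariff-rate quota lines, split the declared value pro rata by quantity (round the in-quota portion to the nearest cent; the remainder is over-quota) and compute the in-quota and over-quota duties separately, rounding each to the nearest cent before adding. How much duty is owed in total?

¥41,207.22

Line 1 (J-912, Meria, 5,089 kg, ¥636,990.13):
Code J-912 is under a tariff-rate quota (threshold 3,843 kg). In-quota: 3,843 kg at 5%; over-quota: 1,246 kg at 11%.
Pro-rata value split: in-quota = ¥636,990.13 × 3,843/5,089 = ¥481,028.31; over-quota = ¥636,990.13 − ¥481,028.31 = ¥155,961.82.
In-quota duty = ¥481,028.31 × 5% = ¥24,051.42. Over-quota duty = ¥155,961.82 × 11% = ¥17,155.80.
Line duty = ¥24,051.42 + ¥17,155.80 = ¥41,207.22.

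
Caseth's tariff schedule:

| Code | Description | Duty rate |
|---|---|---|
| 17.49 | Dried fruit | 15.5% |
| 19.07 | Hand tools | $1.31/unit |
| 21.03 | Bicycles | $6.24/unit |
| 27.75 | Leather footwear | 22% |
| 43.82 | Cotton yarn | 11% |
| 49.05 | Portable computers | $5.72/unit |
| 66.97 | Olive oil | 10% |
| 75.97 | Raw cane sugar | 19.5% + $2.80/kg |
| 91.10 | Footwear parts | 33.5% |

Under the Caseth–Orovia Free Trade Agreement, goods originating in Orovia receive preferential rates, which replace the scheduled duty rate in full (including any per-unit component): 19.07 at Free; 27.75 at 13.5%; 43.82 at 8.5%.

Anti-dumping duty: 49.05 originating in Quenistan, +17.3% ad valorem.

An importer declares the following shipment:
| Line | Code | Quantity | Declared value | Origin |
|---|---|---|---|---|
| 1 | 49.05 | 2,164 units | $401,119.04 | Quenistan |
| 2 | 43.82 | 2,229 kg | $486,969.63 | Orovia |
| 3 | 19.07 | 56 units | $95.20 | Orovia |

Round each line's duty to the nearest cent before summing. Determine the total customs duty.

$123,164.09

Line 1 (49.05, Quenistan, 2,164 units, $401,119.04):
Base rate for 49.05 is $5.72/unit.
Additional duty on 49.05 from Quenistan: +17.3% ad valorem. Applied ad valorem rate = 17.3%.
Duty = $401,119.04 × 17.3% + 2,164 × $5.72 = $81,771.67.
Line 2 (43.82, Orovia, 2,229 kg, $486,969.63):
Base rate for 43.82 is 11%.
Origin Orovia qualifies under the Caseth–Orovia agreement and 43.82 is covered: preferential rate 8.5% applies instead.
Duty = $486,969.63 × 8.5% = $41,392.42.
Line 3 (19.07, Orovia, 56 units, $95.20):
Base rate for 19.07 is $1.31/unit.
Origin Orovia qualifies under the Caseth–Orovia agreement and 19.07 is covered: preferential rate Free applies instead.
Duty = $95.20 × 0% = $0.00.
Total = $81,771.67 + $41,392.42 + $0.00 = $123,164.09.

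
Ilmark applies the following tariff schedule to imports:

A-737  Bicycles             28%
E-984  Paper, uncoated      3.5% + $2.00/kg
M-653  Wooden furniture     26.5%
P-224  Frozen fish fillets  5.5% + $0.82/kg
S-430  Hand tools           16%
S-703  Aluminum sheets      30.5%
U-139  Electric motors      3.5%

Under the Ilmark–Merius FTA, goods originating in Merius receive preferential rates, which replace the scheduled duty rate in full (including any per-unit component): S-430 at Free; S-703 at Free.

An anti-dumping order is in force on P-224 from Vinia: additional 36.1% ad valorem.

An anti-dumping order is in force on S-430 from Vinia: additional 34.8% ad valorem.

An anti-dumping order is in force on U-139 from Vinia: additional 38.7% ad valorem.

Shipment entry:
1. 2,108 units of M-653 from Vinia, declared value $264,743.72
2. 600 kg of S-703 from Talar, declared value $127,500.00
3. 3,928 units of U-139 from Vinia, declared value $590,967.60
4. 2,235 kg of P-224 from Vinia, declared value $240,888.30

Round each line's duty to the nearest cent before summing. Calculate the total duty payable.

$460,475.15

Line 1 (M-653, Vinia, 2,108 units, $264,743.72):
Base rate for M-653 is 26.5%.
Duty = $264,743.72 × 26.5% = $70,157.09.
Line 2 (S-703, Talar, 600 kg, $127,500.00):
Base rate for S-703 is 30.5%.
S-703 has an FTA preferential rate, but origin Talar is not Merius; base rate stands.
Duty = $127,500.00 × 30.5% = $38,887.50.
Line 3 (U-139, Vinia, 3,928 units, $590,967.60):
Base rate for U-139 is 3.5%.
Additional duty on U-139 from Vinia: +38.7%. Applied ad valorem rate: 3.5% + 38.7% = 42.2%.
Duty = $590,967.60 × 42.2% = $249,388.33.
Line 4 (P-224, Vinia, 2,235 kg, $240,888.30):
Base rate for P-224 is 5.5% + $0.82/kg.
Additional duty on P-224 from Vinia: +36.1%. Applied ad valorem rate: 5.5% + 36.1% = 41.6%.
Duty = $240,888.30 × 41.6% + 2,235 × $0.82 = $102,042.23.
Total = $70,157.09 + $38,887.50 + $249,388.33 + $102,042.23 = $460,475.15.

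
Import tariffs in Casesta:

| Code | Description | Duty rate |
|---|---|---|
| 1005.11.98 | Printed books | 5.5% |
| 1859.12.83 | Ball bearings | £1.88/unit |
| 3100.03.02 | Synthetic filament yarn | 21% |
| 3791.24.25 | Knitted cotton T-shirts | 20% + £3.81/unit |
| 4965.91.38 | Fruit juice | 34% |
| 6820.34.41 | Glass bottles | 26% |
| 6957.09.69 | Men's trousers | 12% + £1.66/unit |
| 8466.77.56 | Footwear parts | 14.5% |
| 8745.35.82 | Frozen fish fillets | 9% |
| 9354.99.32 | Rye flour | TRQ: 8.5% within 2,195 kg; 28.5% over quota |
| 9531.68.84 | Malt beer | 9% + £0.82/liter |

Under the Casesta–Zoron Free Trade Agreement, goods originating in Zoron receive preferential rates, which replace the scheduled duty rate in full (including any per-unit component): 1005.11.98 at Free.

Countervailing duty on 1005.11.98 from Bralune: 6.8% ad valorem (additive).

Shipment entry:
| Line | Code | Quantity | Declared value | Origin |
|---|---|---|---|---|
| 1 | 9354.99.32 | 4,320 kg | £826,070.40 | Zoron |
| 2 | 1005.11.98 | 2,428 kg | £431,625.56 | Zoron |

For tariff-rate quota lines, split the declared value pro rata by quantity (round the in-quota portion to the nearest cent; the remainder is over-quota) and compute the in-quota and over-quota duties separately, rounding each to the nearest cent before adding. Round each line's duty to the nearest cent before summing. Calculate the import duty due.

£151,484.48

Line 1 (9354.99.32, Zoron, 4,320 kg, £826,070.40):
Code 9354.99.32 is under a tariff-rate quota (threshold 2,195 kg). In-quota: 2,195 kg at 8.5%; over-quota: 2,125 kg at 28.5%.
Pro-rata value split: in-quota = £826,070.40 × 2,195/4,320 = £419,727.90; over-quota = £826,070.40 − £419,727.90 = £406,342.50.
In-quota duty = £419,727.90 × 8.5% = £35,676.87. Over-quota duty = £406,342.50 × 28.5% = £115,807.61.
Line duty = £35,676.87 + £115,807.61 = £151,484.48.
Line 2 (1005.11.98, Zoron, 2,428 kg, £431,625.56):
Base rate for 1005.11.98 is 5.5%.
Origin Zoron qualifies under the Casesta–Zoron agreement and 1005.11.98 is covered: preferential rate Free applies instead.
The additional-duty order on 1005.11.98 targets Bralune, not Zoron; it does not apply.
Duty = £431,625.56 × 0% = £0.00.
Total = £151,484.48 + £0.00 = £151,484.48.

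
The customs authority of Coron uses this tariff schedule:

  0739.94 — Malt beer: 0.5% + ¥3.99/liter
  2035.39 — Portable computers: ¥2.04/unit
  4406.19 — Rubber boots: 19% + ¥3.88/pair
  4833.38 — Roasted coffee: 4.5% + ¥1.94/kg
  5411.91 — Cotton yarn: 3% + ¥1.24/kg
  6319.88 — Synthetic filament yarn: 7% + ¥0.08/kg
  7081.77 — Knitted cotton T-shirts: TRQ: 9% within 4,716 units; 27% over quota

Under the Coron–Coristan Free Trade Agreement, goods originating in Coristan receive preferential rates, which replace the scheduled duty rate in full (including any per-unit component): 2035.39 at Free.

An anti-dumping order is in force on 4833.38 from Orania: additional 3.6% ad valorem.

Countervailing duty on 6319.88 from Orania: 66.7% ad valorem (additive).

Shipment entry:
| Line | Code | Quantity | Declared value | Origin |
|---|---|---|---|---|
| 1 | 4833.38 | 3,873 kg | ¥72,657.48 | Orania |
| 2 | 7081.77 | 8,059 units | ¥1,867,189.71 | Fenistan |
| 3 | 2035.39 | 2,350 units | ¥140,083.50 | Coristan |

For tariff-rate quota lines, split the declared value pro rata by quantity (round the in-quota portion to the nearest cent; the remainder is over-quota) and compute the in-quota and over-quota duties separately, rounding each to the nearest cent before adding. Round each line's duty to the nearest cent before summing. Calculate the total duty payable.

Line 1 (4833.38, Orania, 3,873 kg, ¥72,657.48):
Base rate for 4833.38 is 4.5% + ¥1.94/kg.
Additional duty on 4833.38 from Orania: +3.6%. Applied ad valorem rate: 4.5% + 3.6% = 8.1%.
Duty = ¥72,657.48 × 8.1% + 3,873 × ¥1.94 = ¥13,398.88.
Line 2 (7081.77, Fenistan, 8,059 units, ¥1,867,189.71):
Code 7081.77 is under a tariff-rate quota (threshold 4,716 units). In-quota: 4,716 units at 9%; over-quota: 3,343 units at 27%.
Pro-rata value split: in-quota = ¥1,867,189.71 × 4,716/8,059 = ¥1,092,650.04; over-quota = ¥1,867,189.71 − ¥1,092,650.04 = ¥774,539.67.
In-quota duty = ¥1,092,650.04 × 9% = ¥98,338.50. Over-quota duty = ¥774,539.67 × 27% = ¥209,125.71.
Line duty = ¥98,338.50 + ¥209,125.71 = ¥307,464.21.
Line 3 (2035.39, Coristan, 2,350 units, ¥140,083.50):
Base rate for 2035.39 is ¥2.04/unit.
Origin Coristan qualifies under the Coron–Coristan agreement and 2035.39 is covered: preferential rate Free applies instead.
Duty = ¥140,083.50 × 0% = ¥0.00.
Total = ¥13,398.88 + ¥307,464.21 + ¥0.00 = ¥320,863.09.

¥320,863.09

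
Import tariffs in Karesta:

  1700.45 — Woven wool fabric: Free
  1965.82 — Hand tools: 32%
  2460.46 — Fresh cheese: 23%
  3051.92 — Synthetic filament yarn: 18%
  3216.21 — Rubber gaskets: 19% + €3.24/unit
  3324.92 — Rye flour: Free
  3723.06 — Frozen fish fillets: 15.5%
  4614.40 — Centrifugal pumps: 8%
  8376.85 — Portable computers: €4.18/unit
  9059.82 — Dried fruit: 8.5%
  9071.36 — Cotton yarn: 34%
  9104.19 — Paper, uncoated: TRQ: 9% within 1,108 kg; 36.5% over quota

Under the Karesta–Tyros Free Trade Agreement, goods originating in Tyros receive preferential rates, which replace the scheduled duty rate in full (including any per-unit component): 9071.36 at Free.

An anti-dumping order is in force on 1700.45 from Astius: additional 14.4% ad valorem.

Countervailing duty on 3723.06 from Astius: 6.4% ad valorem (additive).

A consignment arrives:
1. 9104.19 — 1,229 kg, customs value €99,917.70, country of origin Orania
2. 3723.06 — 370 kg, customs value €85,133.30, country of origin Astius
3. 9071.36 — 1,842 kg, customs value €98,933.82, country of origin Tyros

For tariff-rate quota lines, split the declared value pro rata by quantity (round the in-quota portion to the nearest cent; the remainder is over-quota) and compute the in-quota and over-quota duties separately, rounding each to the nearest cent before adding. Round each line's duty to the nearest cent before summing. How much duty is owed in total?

Line 1 (9104.19, Orania, 1,229 kg, €99,917.70):
Code 9104.19 is under a tariff-rate quota (threshold 1,108 kg). In-quota: 1,108 kg at 9%; over-quota: 121 kg at 36.5%.
Pro-rata value split: in-quota = €99,917.70 × 1,108/1,229 = €90,080.40; over-quota = €99,917.70 − €90,080.40 = €9,837.30.
In-quota duty = €90,080.40 × 9% = €8,107.24. Over-quota duty = €9,837.30 × 36.5% = €3,590.61.
Line duty = €8,107.24 + €3,590.61 = €11,697.85.
Line 2 (3723.06, Astius, 370 kg, €85,133.30):
Base rate for 3723.06 is 15.5%.
Additional duty on 3723.06 from Astius: +6.4%. Applied ad valorem rate: 15.5% + 6.4% = 21.9%.
Duty = €85,133.30 × 21.9% = €18,644.19.
Line 3 (9071.36, Tyros, 1,842 kg, €98,933.82):
Base rate for 9071.36 is 34%.
Origin Tyros qualifies under the Karesta–Tyros agreement and 9071.36 is covered: preferential rate Free applies instead.
Duty = €98,933.82 × 0% = €0.00.
Total = €11,697.85 + €18,644.19 + €0.00 = €30,342.04.

€30,342.04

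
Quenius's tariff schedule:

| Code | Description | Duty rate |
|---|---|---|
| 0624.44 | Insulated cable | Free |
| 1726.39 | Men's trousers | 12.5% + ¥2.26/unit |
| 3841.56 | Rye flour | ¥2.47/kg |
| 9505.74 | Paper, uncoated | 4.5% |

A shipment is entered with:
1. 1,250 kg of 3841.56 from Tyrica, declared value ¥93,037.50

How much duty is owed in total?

¥3,087.50

Line 1 (3841.56, Tyrica, 1,250 kg, ¥93,037.50):
Base rate for 3841.56 is ¥2.47/kg.
Duty = 1,250 × ¥2.47 = ¥3,087.50.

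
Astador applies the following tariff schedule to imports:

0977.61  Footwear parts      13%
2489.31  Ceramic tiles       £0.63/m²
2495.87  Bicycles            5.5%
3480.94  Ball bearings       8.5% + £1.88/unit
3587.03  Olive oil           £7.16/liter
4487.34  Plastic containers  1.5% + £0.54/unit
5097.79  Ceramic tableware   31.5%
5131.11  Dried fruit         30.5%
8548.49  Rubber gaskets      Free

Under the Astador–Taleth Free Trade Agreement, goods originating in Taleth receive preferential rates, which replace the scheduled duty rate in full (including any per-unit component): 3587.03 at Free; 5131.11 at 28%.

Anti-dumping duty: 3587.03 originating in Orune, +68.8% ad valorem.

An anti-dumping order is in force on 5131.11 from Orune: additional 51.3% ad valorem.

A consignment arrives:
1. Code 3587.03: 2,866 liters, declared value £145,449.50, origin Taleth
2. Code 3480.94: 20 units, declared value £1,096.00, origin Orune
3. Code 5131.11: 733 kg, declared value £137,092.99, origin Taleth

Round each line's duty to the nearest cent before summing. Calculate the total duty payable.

Line 1 (3587.03, Taleth, 2,866 liters, £145,449.50):
Base rate for 3587.03 is £7.16/liter.
Origin Taleth qualifies under the Astador–Taleth agreement and 3587.03 is covered: preferential rate Free applies instead.
The additional-duty order on 3587.03 targets Orune, not Taleth; it does not apply.
Duty = £145,449.50 × 0% = £0.00.
Line 2 (3480.94, Orune, 20 units, £1,096.00):
Base rate for 3480.94 is 8.5% + £1.88/unit.
Duty = £1,096.00 × 8.5% + 20 × £1.88 = £130.76.
Line 3 (5131.11, Taleth, 733 kg, £137,092.99):
Base rate for 5131.11 is 30.5%.
Origin Taleth qualifies under the Astador–Taleth agreement and 5131.11 is covered: preferential rate 28% applies instead.
The additional-duty order on 5131.11 targets Orune, not Taleth; it does not apply.
Duty = £137,092.99 × 28% = £38,386.04.
Total = £0.00 + £130.76 + £38,386.04 = £38,516.80.

£38,516.80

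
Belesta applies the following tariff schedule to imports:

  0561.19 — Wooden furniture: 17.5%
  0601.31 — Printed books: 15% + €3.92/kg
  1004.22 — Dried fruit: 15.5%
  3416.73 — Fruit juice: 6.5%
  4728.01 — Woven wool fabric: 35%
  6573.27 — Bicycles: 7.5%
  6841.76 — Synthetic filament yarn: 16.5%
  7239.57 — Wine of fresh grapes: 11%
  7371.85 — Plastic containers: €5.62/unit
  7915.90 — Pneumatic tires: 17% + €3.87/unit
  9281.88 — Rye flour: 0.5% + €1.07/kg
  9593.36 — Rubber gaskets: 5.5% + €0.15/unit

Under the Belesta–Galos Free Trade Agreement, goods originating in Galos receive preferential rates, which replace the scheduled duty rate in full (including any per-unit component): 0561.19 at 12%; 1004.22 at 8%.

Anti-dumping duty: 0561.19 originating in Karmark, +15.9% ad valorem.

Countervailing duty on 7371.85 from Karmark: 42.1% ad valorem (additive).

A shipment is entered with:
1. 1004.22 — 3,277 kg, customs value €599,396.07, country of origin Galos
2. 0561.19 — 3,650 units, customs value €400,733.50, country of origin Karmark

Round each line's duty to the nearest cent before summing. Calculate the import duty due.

Line 1 (1004.22, Galos, 3,277 kg, €599,396.07):
Base rate for 1004.22 is 15.5%.
Origin Galos qualifies under the Belesta–Galos agreement and 1004.22 is covered: preferential rate 8% applies instead.
Duty = €599,396.07 × 8% = €47,951.69.
Line 2 (0561.19, Karmark, 3,650 units, €400,733.50):
Base rate for 0561.19 is 17.5%.
0561.19 has an FTA preferential rate, but origin Karmark is not Galos; base rate stands.
Additional duty on 0561.19 from Karmark: +15.9%. Applied ad valorem rate: 17.5% + 15.9% = 33.4%.
Duty = €400,733.50 × 33.4% = €133,844.99.
Total = €47,951.69 + €133,844.99 = €181,796.68.

€181,796.68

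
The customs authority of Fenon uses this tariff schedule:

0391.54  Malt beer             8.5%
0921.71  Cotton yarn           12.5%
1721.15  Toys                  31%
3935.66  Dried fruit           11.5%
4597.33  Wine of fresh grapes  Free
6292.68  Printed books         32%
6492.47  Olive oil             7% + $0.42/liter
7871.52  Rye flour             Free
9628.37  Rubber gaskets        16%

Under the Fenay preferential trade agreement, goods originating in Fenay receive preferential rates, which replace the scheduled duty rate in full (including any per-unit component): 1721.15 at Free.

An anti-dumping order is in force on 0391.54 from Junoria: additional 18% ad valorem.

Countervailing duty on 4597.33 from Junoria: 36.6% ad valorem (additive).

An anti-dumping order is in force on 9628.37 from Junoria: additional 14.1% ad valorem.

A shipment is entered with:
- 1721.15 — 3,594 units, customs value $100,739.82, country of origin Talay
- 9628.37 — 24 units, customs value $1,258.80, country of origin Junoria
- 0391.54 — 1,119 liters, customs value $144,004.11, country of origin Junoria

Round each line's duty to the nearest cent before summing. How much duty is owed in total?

$69,769.33

Line 1 (1721.15, Talay, 3,594 units, $100,739.82):
Base rate for 1721.15 is 31%.
1721.15 has an FTA preferential rate, but origin Talay is not Fenay; base rate stands.
Duty = $100,739.82 × 31% = $31,229.34.
Line 2 (9628.37, Junoria, 24 units, $1,258.80):
Base rate for 9628.37 is 16%.
Additional duty on 9628.37 from Junoria: +14.1%. Applied ad valorem rate: 16% + 14.1% = 30.1%.
Duty = $1,258.80 × 30.1% = $378.90.
Line 3 (0391.54, Junoria, 1,119 liters, $144,004.11):
Base rate for 0391.54 is 8.5%.
Additional duty on 0391.54 from Junoria: +18%. Applied ad valorem rate: 8.5% + 18% = 26.5%.
Duty = $144,004.11 × 26.5% = $38,161.09.
Total = $31,229.34 + $378.90 + $38,161.09 = $69,769.33.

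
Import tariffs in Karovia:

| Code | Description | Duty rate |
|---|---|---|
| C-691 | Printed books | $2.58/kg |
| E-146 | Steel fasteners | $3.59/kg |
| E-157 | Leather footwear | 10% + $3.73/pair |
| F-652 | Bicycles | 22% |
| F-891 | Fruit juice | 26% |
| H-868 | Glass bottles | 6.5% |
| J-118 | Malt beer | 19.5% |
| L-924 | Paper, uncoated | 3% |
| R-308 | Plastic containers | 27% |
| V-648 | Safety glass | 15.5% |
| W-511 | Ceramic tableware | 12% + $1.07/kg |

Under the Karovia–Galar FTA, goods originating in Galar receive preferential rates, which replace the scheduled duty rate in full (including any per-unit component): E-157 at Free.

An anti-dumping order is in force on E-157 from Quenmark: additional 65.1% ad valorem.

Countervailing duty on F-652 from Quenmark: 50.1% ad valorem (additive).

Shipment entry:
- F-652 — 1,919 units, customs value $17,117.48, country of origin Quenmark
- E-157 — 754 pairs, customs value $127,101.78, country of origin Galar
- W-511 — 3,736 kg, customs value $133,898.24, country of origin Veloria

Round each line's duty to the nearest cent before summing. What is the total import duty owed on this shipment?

Line 1 (F-652, Quenmark, 1,919 units, $17,117.48):
Base rate for F-652 is 22%.
Additional duty on F-652 from Quenmark: +50.1%. Applied ad valorem rate: 22% + 50.1% = 72.1%.
Duty = $17,117.48 × 72.1% = $12,341.70.
Line 2 (E-157, Galar, 754 pairs, $127,101.78):
Base rate for E-157 is 10% + $3.73/pair.
Origin Galar qualifies under the Karovia–Galar agreement and E-157 is covered: preferential rate Free applies instead.
The additional-duty order on E-157 targets Quenmark, not Galar; it does not apply.
Duty = $127,101.78 × 0% = $0.00.
Line 3 (W-511, Veloria, 3,736 kg, $133,898.24):
Base rate for W-511 is 12% + $1.07/kg.
Duty = $133,898.24 × 12% + 3,736 × $1.07 = $20,065.31.
Total = $12,341.70 + $0.00 + $20,065.31 = $32,407.01.

$32,407.01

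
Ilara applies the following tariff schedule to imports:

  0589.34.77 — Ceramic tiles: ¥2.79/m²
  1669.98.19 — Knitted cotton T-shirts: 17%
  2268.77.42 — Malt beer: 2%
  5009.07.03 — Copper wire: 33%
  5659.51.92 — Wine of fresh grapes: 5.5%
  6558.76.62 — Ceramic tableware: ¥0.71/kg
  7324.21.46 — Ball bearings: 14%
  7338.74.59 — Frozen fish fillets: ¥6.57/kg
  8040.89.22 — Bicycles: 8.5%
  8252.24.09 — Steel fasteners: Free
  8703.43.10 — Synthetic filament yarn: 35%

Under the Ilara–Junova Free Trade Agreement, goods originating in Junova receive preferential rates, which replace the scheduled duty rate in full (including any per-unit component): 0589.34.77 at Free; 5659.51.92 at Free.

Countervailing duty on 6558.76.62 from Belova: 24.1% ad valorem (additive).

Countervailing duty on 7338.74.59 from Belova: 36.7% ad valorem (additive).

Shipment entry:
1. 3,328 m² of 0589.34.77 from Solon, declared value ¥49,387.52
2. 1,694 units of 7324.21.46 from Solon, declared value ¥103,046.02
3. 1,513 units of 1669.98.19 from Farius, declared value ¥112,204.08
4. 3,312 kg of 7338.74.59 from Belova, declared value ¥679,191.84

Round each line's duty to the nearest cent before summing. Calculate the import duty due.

Line 1 (0589.34.77, Solon, 3,328 m², ¥49,387.52):
Base rate for 0589.34.77 is ¥2.79/m².
0589.34.77 has an FTA preferential rate, but origin Solon is not Junova; base rate stands.
Duty = 3,328 × ¥2.79 = ¥9,285.12.
Line 2 (7324.21.46, Solon, 1,694 units, ¥103,046.02):
Base rate for 7324.21.46 is 14%.
Duty = ¥103,046.02 × 14% = ¥14,426.44.
Line 3 (1669.98.19, Farius, 1,513 units, ¥112,204.08):
Base rate for 1669.98.19 is 17%.
Duty = ¥112,204.08 × 17% = ¥19,074.69.
Line 4 (7338.74.59, Belova, 3,312 kg, ¥679,191.84):
Base rate for 7338.74.59 is ¥6.57/kg.
Additional duty on 7338.74.59 from Belova: +36.7% ad valorem. Applied ad valorem rate = 36.7%.
Duty = ¥679,191.84 × 36.7% + 3,312 × ¥6.57 = ¥271,023.25.
Total = ¥9,285.12 + ¥14,426.44 + ¥19,074.69 + ¥271,023.25 = ¥313,809.50.

¥313,809.50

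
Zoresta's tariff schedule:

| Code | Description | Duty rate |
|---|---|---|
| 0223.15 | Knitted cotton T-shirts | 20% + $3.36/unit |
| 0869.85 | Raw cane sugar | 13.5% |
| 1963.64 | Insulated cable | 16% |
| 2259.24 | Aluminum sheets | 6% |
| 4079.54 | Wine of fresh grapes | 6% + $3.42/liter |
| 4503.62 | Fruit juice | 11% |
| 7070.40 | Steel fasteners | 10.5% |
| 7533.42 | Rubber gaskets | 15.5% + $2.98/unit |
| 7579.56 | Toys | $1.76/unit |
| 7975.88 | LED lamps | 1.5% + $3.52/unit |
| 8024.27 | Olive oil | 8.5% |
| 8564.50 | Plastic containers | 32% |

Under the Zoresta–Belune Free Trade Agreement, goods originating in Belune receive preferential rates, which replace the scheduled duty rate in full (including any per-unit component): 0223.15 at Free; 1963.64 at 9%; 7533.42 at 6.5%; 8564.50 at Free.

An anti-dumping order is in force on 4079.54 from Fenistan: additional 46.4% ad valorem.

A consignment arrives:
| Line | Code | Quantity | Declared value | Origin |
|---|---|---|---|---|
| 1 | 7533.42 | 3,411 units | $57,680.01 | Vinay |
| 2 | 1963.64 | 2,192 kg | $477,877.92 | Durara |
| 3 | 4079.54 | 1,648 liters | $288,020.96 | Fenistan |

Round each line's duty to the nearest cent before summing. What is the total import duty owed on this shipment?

Line 1 (7533.42, Vinay, 3,411 units, $57,680.01):
Base rate for 7533.42 is 15.5% + $2.98/unit.
7533.42 has an FTA preferential rate, but origin Vinay is not Belune; base rate stands.
Duty = $57,680.01 × 15.5% + 3,411 × $2.98 = $19,105.18.
Line 2 (1963.64, Durara, 2,192 kg, $477,877.92):
Base rate for 1963.64 is 16%.
1963.64 has an FTA preferential rate, but origin Durara is not Belune; base rate stands.
Duty = $477,877.92 × 16% = $76,460.47.
Line 3 (4079.54, Fenistan, 1,648 liters, $288,020.96):
Base rate for 4079.54 is 6% + $3.42/liter.
Additional duty on 4079.54 from Fenistan: +46.4%. Applied ad valorem rate: 6% + 46.4% = 52.4%.
Duty = $288,020.96 × 52.4% + 1,648 × $3.42 = $156,559.14.
Total = $19,105.18 + $76,460.47 + $156,559.14 = $252,124.79.

$252,124.79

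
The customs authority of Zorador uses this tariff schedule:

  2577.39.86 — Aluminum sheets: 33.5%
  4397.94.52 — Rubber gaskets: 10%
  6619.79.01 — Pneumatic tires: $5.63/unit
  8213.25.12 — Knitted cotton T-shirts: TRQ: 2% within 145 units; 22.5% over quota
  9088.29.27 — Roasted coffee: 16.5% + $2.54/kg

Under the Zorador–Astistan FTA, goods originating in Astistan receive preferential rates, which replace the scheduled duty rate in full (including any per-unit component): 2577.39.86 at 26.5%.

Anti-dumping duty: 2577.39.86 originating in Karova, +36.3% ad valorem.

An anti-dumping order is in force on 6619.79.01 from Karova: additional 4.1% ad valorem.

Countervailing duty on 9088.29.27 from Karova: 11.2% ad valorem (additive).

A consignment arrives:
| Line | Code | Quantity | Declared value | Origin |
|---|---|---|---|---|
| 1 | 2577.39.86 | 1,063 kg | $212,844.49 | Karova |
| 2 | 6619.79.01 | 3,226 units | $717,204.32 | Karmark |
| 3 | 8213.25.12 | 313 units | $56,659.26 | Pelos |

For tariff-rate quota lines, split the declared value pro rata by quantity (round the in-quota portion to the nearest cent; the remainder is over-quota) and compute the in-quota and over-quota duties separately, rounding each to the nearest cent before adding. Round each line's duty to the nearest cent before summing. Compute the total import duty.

Line 1 (2577.39.86, Karova, 1,063 kg, $212,844.49):
Base rate for 2577.39.86 is 33.5%.
2577.39.86 has an FTA preferential rate, but origin Karova is not Astistan; base rate stands.
Additional duty on 2577.39.86 from Karova: +36.3%. Applied ad valorem rate: 33.5% + 36.3% = 69.8%.
Duty = $212,844.49 × 69.8% = $148,565.45.
Line 2 (6619.79.01, Karmark, 3,226 units, $717,204.32):
Base rate for 6619.79.01 is $5.63/unit.
The additional-duty order on 6619.79.01 targets Karova, not Karmark; it does not apply.
Duty = 3,226 × $5.63 = $18,162.38.
Line 3 (8213.25.12, Pelos, 313 units, $56,659.26):
Code 8213.25.12 is under a tariff-rate quota (threshold 145 units). In-quota: 145 units at 2%; over-quota: 168 units at 22.5%.
Pro-rata value split: in-quota = $56,659.26 × 145/313 = $26,247.90; over-quota = $56,659.26 − $26,247.90 = $30,411.36.
In-quota duty = $26,247.90 × 2% = $524.96. Over-quota duty = $30,411.36 × 22.5% = $6,842.56.
Line duty = $524.96 + $6,842.56 = $7,367.52.
Total = $148,565.45 + $18,162.38 + $7,367.52 = $174,095.35.

$174,095.35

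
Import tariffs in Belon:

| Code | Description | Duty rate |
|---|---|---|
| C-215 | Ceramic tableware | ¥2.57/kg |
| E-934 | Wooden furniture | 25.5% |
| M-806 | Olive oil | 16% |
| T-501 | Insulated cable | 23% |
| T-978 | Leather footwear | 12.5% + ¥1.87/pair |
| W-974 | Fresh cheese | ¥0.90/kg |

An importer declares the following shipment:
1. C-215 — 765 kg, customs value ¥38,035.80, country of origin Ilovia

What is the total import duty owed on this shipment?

¥1,966.05

Line 1 (C-215, Ilovia, 765 kg, ¥38,035.80):
Base rate for C-215 is ¥2.57/kg.
Duty = 765 × ¥2.57 = ¥1,966.05.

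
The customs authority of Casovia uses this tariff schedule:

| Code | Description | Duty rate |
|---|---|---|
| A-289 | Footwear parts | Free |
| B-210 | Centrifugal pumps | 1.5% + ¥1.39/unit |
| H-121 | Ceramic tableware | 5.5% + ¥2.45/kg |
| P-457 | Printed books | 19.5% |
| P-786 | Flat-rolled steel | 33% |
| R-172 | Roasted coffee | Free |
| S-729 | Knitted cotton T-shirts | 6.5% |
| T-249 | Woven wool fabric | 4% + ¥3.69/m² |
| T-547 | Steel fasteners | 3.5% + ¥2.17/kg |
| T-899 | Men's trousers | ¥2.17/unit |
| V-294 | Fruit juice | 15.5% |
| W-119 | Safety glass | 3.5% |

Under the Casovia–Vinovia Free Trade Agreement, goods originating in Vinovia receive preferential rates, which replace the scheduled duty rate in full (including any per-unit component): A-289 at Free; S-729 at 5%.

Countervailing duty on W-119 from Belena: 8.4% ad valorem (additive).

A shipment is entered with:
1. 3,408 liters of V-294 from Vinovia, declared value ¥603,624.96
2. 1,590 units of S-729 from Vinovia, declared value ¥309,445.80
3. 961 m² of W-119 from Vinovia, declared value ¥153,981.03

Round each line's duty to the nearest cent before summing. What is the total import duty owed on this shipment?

¥114,423.50

Line 1 (V-294, Vinovia, 3,408 liters, ¥603,624.96):
Base rate for V-294 is 15.5%.
Origin Vinovia is the FTA partner but V-294 is not on the preference list; base rate stands.
Duty = ¥603,624.96 × 15.5% = ¥93,561.87.
Line 2 (S-729, Vinovia, 1,590 units, ¥309,445.80):
Base rate for S-729 is 6.5%.
Origin Vinovia qualifies under the Casovia–Vinovia agreement and S-729 is covered: preferential rate 5% applies instead.
Duty = ¥309,445.80 × 5% = ¥15,472.29.
Line 3 (W-119, Vinovia, 961 m², ¥153,981.03):
Base rate for W-119 is 3.5%.
Origin Vinovia is the FTA partner but W-119 is not on the preference list; base rate stands.
The additional-duty order on W-119 targets Belena, not Vinovia; it does not apply.
Duty = ¥153,981.03 × 3.5% = ¥5,389.34.
Total = ¥93,561.87 + ¥15,472.29 + ¥5,389.34 = ¥114,423.50.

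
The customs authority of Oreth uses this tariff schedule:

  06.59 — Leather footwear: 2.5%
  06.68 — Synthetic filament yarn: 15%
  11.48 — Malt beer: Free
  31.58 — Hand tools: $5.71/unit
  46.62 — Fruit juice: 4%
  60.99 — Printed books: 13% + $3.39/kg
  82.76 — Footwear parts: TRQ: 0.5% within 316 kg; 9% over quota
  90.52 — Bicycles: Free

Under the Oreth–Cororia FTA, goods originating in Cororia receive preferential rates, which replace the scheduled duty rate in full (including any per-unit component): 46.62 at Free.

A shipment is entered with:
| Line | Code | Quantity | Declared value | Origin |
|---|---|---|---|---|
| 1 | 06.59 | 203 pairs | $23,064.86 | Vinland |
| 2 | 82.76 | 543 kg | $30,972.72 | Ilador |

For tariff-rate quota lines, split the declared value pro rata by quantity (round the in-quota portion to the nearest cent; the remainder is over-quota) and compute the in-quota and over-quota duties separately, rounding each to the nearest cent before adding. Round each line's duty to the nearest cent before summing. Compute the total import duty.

Line 1 (06.59, Vinland, 203 pairs, $23,064.86):
Base rate for 06.59 is 2.5%.
Duty = $23,064.86 × 2.5% = $576.62.
Line 2 (82.76, Ilador, 543 kg, $30,972.72):
Code 82.76 is under a tariff-rate quota (threshold 316 kg). In-quota: 316 kg at 0.5%; over-quota: 227 kg at 9%.
Pro-rata value split: in-quota = $30,972.72 × 316/543 = $18,024.64; over-quota = $30,972.72 − $18,024.64 = $12,948.08.
In-quota duty = $18,024.64 × 0.5% = $90.12. Over-quota duty = $12,948.08 × 9% = $1,165.33.
Line duty = $90.12 + $1,165.33 = $1,255.45.
Total = $576.62 + $1,255.45 = $1,832.07.

$1,832.07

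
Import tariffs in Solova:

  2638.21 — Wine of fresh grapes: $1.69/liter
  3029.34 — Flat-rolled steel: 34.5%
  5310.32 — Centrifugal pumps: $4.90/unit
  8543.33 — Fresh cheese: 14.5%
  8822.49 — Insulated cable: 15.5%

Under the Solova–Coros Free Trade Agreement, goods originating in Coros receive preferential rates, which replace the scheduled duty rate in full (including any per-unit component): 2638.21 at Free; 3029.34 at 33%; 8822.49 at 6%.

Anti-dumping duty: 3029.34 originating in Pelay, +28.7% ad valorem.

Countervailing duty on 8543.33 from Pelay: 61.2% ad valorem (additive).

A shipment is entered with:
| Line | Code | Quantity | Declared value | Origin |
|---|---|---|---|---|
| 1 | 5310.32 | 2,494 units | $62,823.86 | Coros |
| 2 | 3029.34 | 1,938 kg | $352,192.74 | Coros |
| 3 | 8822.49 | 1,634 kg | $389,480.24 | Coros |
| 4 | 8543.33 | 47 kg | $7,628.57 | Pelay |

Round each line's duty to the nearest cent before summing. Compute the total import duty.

Line 1 (5310.32, Coros, 2,494 units, $62,823.86):
Base rate for 5310.32 is $4.90/unit.
Origin Coros is the FTA partner but 5310.32 is not on the preference list; base rate stands.
Duty = 2,494 × $4.90 = $12,220.60.
Line 2 (3029.34, Coros, 1,938 kg, $352,192.74):
Base rate for 3029.34 is 34.5%.
Origin Coros qualifies under the Solova–Coros agreement and 3029.34 is covered: preferential rate 33% applies instead.
The additional-duty order on 3029.34 targets Pelay, not Coros; it does not apply.
Duty = $352,192.74 × 33% = $116,223.60.
Line 3 (8822.49, Coros, 1,634 kg, $389,480.24):
Base rate for 8822.49 is 15.5%.
Origin Coros qualifies under the Solova–Coros agreement and 8822.49 is covered: preferential rate 6% applies instead.
Duty = $389,480.24 × 6% = $23,368.81.
Line 4 (8543.33, Pelay, 47 kg, $7,628.57):
Base rate for 8543.33 is 14.5%.
Additional duty on 8543.33 from Pelay: +61.2%. Applied ad valorem rate: 14.5% + 61.2% = 75.7%.
Duty = $7,628.57 × 75.7% = $5,774.83.
Total = $12,220.60 + $116,223.60 + $23,368.81 + $5,774.83 = $157,587.84.

$157,587.84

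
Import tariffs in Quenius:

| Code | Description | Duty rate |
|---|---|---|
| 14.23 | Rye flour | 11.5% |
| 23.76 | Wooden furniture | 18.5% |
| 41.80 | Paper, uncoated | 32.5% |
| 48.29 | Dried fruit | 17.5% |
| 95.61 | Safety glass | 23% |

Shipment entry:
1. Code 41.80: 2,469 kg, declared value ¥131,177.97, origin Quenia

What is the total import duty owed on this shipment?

Line 1 (41.80, Quenia, 2,469 kg, ¥131,177.97):
Base rate for 41.80 is 32.5%.
Duty = ¥131,177.97 × 32.5% = ¥42,632.84.

¥42,632.84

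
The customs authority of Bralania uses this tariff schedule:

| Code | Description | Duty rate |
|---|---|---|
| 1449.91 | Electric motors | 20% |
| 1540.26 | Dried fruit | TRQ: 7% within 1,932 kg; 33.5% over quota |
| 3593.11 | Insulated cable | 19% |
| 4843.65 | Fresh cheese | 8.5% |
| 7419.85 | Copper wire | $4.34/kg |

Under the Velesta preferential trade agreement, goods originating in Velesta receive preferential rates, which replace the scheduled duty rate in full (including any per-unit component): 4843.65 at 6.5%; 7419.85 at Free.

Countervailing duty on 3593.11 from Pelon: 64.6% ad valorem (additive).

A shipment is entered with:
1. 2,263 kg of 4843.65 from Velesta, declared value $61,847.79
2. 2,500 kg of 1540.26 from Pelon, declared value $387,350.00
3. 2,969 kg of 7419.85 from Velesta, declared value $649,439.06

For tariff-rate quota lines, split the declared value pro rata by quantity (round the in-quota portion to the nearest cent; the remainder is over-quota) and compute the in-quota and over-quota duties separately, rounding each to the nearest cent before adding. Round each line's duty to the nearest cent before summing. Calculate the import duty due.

$54,456.18

Line 1 (4843.65, Velesta, 2,263 kg, $61,847.79):
Base rate for 4843.65 is 8.5%.
Origin Velesta qualifies under the Bralania–Velesta agreement and 4843.65 is covered: preferential rate 6.5% applies instead.
Duty = $61,847.79 × 6.5% = $4,020.11.
Line 2 (1540.26, Pelon, 2,500 kg, $387,350.00):
Code 1540.26 is under a tariff-rate quota (threshold 1,932 kg). In-quota: 1,932 kg at 7%; over-quota: 568 kg at 33.5%.
Pro-rata value split: in-quota = $387,350.00 × 1,932/2,500 = $299,344.08; over-quota = $387,350.00 − $299,344.08 = $88,005.92.
In-quota duty = $299,344.08 × 7% = $20,954.09. Over-quota duty = $88,005.92 × 33.5% = $29,481.98.
Line duty = $20,954.09 + $29,481.98 = $50,436.07.
Line 3 (7419.85, Velesta, 2,969 kg, $649,439.06):
Base rate for 7419.85 is $4.34/kg.
Origin Velesta qualifies under the Bralania–Velesta agreement and 7419.85 is covered: preferential rate Free applies instead.
Duty = $649,439.06 × 0% = $0.00.
Total = $4,020.11 + $50,436.07 + $0.00 = $54,456.18.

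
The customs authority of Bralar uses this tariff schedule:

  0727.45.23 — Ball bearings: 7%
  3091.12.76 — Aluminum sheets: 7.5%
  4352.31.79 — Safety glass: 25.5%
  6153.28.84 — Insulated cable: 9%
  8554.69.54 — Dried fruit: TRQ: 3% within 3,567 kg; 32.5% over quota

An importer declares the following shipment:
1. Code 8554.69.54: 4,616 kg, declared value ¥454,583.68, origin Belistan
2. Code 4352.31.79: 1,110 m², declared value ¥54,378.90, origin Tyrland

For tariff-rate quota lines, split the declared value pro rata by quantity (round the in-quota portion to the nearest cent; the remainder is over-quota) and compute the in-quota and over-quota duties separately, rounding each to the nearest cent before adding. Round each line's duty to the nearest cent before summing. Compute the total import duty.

¥57,979.25

Line 1 (8554.69.54, Belistan, 4,616 kg, ¥454,583.68):
Code 8554.69.54 is under a tariff-rate quota (threshold 3,567 kg). In-quota: 3,567 kg at 3%; over-quota: 1,049 kg at 32.5%.
Pro-rata value split: in-quota = ¥454,583.68 × 3,567/4,616 = ¥351,278.16; over-quota = ¥454,583.68 − ¥351,278.16 = ¥103,305.52.
In-quota duty = ¥351,278.16 × 3% = ¥10,538.34. Over-quota duty = ¥103,305.52 × 32.5% = ¥33,574.29.
Line duty = ¥10,538.34 + ¥33,574.29 = ¥44,112.63.
Line 2 (4352.31.79, Tyrland, 1,110 m², ¥54,378.90):
Base rate for 4352.31.79 is 25.5%.
Duty = ¥54,378.90 × 25.5% = ¥13,866.62.
Total = ¥44,112.63 + ¥13,866.62 = ¥57,979.25.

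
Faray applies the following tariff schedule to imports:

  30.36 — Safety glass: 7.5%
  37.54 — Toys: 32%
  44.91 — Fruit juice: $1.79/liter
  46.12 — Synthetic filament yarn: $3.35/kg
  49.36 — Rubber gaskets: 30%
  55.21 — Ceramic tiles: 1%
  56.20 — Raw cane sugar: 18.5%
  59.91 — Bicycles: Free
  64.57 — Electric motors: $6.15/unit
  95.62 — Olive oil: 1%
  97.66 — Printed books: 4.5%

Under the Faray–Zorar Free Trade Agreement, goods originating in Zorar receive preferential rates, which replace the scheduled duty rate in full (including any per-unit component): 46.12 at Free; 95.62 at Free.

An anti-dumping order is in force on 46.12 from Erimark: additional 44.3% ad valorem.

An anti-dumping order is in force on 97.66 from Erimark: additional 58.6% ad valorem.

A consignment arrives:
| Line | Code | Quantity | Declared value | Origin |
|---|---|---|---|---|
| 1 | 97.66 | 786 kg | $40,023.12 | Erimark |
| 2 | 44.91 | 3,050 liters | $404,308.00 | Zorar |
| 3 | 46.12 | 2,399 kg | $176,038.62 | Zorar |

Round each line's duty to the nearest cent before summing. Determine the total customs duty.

$30,714.09

Line 1 (97.66, Erimark, 786 kg, $40,023.12):
Base rate for 97.66 is 4.5%.
Additional duty on 97.66 from Erimark: +58.6%. Applied ad valorem rate: 4.5% + 58.6% = 63.1%.
Duty = $40,023.12 × 63.1% = $25,254.59.
Line 2 (44.91, Zorar, 3,050 liters, $404,308.00):
Base rate for 44.91 is $1.79/liter.
Origin Zorar is the FTA partner but 44.91 is not on the preference list; base rate stands.
Duty = 3,050 × $1.79 = $5,459.50.
Line 3 (46.12, Zorar, 2,399 kg, $176,038.62):
Base rate for 46.12 is $3.35/kg.
Origin Zorar qualifies under the Faray–Zorar agreement and 46.12 is covered: preferential rate Free applies instead.
The additional-duty order on 46.12 targets Erimark, not Zorar; it does not apply.
Duty = $176,038.62 × 0% = $0.00.
Total = $25,254.59 + $5,459.50 + $0.00 = $30,714.09.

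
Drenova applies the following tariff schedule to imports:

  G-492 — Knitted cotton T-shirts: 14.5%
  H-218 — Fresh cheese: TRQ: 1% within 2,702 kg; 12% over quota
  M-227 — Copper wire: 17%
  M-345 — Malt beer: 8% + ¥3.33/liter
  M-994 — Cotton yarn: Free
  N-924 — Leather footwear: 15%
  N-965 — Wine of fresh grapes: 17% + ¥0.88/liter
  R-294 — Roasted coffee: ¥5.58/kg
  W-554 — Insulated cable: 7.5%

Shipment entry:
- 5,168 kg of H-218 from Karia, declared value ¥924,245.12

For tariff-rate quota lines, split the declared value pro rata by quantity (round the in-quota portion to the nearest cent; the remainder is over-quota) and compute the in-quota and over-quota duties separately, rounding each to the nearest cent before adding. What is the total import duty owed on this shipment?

¥57,754.59

Line 1 (H-218, Karia, 5,168 kg, ¥924,245.12):
Code H-218 is under a tariff-rate quota (threshold 2,702 kg). In-quota: 2,702 kg at 1%; over-quota: 2,466 kg at 12%.
Pro-rata value split: in-quota = ¥924,245.12 × 2,702/5,168 = ¥483,225.68; over-quota = ¥924,245.12 − ¥483,225.68 = ¥441,019.44.
In-quota duty = ¥483,225.68 × 1% = ¥4,832.26. Over-quota duty = ¥441,019.44 × 12% = ¥52,922.33.
Line duty = ¥4,832.26 + ¥52,922.33 = ¥57,754.59.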